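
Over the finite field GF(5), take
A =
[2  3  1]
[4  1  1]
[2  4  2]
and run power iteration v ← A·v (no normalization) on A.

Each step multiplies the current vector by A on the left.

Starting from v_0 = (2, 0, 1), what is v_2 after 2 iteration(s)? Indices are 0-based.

v_2 = (3, 0, 3)

v_0 = (2, 0, 1).
v_1 = A·v_0 = (0, 4, 1).
v_2 = A·v_1 = (3, 0, 3).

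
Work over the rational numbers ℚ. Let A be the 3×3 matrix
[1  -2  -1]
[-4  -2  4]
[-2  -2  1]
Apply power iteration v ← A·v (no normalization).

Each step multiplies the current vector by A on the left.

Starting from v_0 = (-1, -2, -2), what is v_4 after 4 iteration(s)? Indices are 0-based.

v_4 = (55, -20, 10)

v_0 = (-1, -2, -2).
v_1 = A·v_0 = (5, 0, 4).
v_2 = A·v_1 = (1, -4, -6).
v_3 = A·v_2 = (15, -20, 0).
v_4 = A·v_3 = (55, -20, 10).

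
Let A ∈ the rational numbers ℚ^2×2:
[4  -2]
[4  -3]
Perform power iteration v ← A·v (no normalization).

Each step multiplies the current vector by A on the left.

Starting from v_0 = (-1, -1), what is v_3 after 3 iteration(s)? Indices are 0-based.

v_3 = (-14, -9)

v_0 = (-1, -1).
v_1 = A·v_0 = (-2, -1).
v_2 = A·v_1 = (-6, -5).
v_3 = A·v_2 = (-14, -9).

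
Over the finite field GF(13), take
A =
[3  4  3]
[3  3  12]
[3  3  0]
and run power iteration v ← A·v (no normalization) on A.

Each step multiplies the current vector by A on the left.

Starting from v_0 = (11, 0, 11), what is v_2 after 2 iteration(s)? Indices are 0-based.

v_2 = (8, 10, 4)

v_0 = (11, 0, 11).
v_1 = A·v_0 = (1, 9, 7).
v_2 = A·v_1 = (8, 10, 4).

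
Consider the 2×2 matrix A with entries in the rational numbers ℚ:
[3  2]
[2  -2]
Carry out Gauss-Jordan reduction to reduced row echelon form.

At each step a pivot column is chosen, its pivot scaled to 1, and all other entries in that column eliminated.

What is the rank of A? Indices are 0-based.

step 1: normalize row 0 (÷3) = (1, 2/3)
  row 1: subtract 2×row0 = (0, -10/3)
step 2: normalize row 1 (÷-10/3) = (0, 1)
  row 0: subtract 2/3×row1 = (1, 0)

rank = 2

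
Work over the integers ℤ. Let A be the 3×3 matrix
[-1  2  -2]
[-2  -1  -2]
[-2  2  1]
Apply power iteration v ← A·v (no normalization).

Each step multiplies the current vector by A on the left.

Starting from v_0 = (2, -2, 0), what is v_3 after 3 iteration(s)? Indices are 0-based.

v_0 = (2, -2, 0).
v_1 = A·v_0 = (-6, -2, -8).
v_2 = A·v_1 = (18, 30, 0).
v_3 = A·v_2 = (42, -66, 24).

v_3 = (42, -66, 24)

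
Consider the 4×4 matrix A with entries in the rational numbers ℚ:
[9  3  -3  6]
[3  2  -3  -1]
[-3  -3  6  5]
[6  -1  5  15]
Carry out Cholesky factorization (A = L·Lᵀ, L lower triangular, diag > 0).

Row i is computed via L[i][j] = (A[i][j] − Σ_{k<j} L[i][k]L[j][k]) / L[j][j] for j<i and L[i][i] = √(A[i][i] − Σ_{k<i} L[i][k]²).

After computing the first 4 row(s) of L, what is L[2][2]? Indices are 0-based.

L[2][2] = 1

Step 1: L[0][0] = √(9) = 3.
  L[1][0] = (3) / L[0][0] = 1.
Step 2: L[1][1] = √(1) = 1.
  L[2][0] = (-3) / L[0][0] = -1.
  L[2][1] = (-2) / L[1][1] = -2.
Step 3: L[2][2] = √(1) = 1.
  L[3][0] = (6) / L[0][0] = 2.
  L[3][1] = (-3) / L[1][1] = -3.
  L[3][2] = (1) / L[2][2] = 1.
Step 4: L[3][3] = √(1) = 1.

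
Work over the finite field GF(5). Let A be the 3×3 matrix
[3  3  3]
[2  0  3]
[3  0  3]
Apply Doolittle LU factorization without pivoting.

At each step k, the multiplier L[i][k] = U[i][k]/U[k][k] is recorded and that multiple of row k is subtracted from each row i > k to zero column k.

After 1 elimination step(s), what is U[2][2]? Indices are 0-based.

U[2][2] = 0

Step 1: pivot at (0,0) is 3.
  row1 ← row1 − (4)·row0  ⇒  L[1][0]=4, U row1=(0, 3, 1)
  row2 ← row2 − (1)·row0  ⇒  L[2][0]=1, U row2=(0, 2, 0)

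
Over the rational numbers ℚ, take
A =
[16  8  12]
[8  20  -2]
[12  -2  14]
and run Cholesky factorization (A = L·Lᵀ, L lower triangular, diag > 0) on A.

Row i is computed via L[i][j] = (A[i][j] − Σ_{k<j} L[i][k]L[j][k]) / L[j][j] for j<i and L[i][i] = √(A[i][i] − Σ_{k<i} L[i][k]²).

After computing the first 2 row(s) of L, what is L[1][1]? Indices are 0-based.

L[1][1] = 4

Step 1: L[0][0] = √(16) = 4.
  L[1][0] = (8) / L[0][0] = 2.
Step 2: L[1][1] = √(16) = 4.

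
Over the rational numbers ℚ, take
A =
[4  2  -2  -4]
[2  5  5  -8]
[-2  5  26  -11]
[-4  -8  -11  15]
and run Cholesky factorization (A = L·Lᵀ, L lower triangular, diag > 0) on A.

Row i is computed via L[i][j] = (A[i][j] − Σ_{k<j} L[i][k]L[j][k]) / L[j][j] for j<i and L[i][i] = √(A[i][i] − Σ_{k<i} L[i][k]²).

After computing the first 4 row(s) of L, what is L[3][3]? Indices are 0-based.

L[3][3] = 1

Step 1: L[0][0] = √(4) = 2.
  L[1][0] = (2) / L[0][0] = 1.
Step 2: L[1][1] = √(4) = 2.
  L[2][0] = (-2) / L[0][0] = -1.
  L[2][1] = (6) / L[1][1] = 3.
Step 3: L[2][2] = √(16) = 4.
  L[3][0] = (-4) / L[0][0] = -2.
  L[3][1] = (-6) / L[1][1] = -3.
  L[3][2] = (-4) / L[2][2] = -1.
Step 4: L[3][3] = √(1) = 1.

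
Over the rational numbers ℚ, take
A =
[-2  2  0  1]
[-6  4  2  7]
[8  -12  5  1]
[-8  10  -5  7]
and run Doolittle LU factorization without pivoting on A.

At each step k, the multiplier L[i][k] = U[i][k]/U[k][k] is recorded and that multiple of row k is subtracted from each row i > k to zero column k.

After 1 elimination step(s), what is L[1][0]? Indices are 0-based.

k=0: U[0][0]=-2
  eliminate (1,0): mult=3, new row 1: (0, -2, 2, 4); set L[1][0]=3
  eliminate (2,0): mult=-4, new row 2: (0, -4, 5, 5); set L[2][0]=-4
  eliminate (3,0): mult=4, new row 3: (0, 2, -5, 3); set L[3][0]=4

L[1][0] = 3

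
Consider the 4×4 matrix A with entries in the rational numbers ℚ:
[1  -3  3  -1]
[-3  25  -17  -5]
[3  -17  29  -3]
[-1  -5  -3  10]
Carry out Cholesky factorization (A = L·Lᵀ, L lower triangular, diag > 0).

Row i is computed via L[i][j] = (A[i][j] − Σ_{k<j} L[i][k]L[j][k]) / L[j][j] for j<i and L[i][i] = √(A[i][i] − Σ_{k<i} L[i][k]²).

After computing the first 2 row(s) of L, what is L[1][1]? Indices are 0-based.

L[1][1] = 4

Step 1: L[0][0] = √(1) = 1.
  L[1][0] = (-3) / L[0][0] = -3.
Step 2: L[1][1] = √(16) = 4.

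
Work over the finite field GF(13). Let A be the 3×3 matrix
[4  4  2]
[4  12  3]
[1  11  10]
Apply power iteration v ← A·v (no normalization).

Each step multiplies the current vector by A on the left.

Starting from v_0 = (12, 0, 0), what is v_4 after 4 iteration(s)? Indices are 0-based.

v_4 = (5, 12, 2)

v_0 = (12, 0, 0).
v_1 = A·v_0 = (9, 9, 12).
v_2 = A·v_1 = (5, 11, 7).
v_3 = A·v_2 = (0, 4, 1).
v_4 = A·v_3 = (5, 12, 2).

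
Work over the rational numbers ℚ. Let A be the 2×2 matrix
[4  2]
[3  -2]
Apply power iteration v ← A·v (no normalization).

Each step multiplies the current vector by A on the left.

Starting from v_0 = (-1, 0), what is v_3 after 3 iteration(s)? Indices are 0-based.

v_3 = (-100, -54)

v_0 = (-1, 0).
v_1 = A·v_0 = (-4, -3).
v_2 = A·v_1 = (-22, -6).
v_3 = A·v_2 = (-100, -54).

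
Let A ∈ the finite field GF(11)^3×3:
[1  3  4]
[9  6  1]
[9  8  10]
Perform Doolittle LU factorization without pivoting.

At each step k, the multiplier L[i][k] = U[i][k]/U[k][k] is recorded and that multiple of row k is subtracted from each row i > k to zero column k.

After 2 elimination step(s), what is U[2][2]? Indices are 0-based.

U[2][2] = 2

k=0: U[0][0]=1
  eliminate (1,0): mult=9, new row 1: (0, 1, 9); set L[1][0]=9
  eliminate (2,0): mult=9, new row 2: (0, 3, 7); set L[2][0]=9
k=1: U[1][1]=1
  eliminate (2,1): mult=3, new row 2: (0, 0, 2); set L[2][1]=3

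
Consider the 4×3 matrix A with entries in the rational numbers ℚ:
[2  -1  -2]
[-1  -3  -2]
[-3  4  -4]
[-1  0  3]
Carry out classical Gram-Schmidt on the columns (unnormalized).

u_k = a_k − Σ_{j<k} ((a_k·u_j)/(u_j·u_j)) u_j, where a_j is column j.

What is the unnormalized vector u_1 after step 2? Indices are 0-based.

u_1 = (7/15, -56/15, 9/5, -11/15)

Step 1: u_0 = a_0 = (2, -1, -3, -1).
Step 2: u_1 = a_1 − (-11/15)·u_0 = (7/15, -56/15, 9/5, -11/15).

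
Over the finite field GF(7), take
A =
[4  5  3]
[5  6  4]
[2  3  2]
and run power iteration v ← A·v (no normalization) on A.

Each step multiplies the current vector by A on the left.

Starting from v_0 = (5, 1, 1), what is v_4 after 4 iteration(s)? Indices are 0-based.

v_0 = (5, 1, 1).
v_1 = A·v_0 = (0, 0, 1).
v_2 = A·v_1 = (3, 4, 2).
v_3 = A·v_2 = (3, 5, 1).
v_4 = A·v_3 = (5, 0, 2).

v_4 = (5, 0, 2)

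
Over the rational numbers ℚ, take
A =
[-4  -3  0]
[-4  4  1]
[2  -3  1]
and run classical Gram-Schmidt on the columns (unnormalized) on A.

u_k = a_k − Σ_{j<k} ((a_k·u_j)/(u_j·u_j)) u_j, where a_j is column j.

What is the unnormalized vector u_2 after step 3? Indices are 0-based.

u_2 = (-46/281, 207/281, 322/281)

Step 1: u_0 = a_0 = (-4, -4, 2).
Step 2: u_1 = a_1 − (-5/18)·u_0 = (-37/9, 26/9, -22/9).
Step 3: u_2 = a_2 − (-1/18)·u_0 − (4/281)·u_1 = (-46/281, 207/281, 322/281).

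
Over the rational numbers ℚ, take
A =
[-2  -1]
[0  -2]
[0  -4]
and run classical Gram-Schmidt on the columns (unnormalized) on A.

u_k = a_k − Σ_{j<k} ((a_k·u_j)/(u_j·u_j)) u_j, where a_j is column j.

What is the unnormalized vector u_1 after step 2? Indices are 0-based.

Step 1: u_0 = a_0 = (-2, 0, 0).
Step 2: u_1 = a_1 − (1/2)·u_0 = (0, -2, -4).

u_1 = (0, -2, -4)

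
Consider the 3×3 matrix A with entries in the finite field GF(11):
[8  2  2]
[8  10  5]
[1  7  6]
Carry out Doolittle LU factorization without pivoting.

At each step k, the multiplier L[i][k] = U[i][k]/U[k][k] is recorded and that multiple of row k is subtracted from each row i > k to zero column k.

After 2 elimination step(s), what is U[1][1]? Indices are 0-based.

U[1][1] = 8

Step 1: pivot at (0,0) is 8.
  row1 ← row1 − (1)·row0  ⇒  L[1][0]=1, U row1=(0, 8, 3)
  row2 ← row2 − (7)·row0  ⇒  L[2][0]=7, U row2=(0, 4, 3)
Step 2: pivot at (1,1) is 8.
  row2 ← row2 − (6)·row1  ⇒  L[2][1]=6, U row2=(0, 0, 7)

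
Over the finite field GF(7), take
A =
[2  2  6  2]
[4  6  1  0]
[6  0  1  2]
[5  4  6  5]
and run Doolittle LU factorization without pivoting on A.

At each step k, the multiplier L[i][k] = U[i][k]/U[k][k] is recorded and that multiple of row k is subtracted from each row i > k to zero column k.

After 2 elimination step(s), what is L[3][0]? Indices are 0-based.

L[3][0] = 6

[col 0] pivot 2
  R1 -= 2*R0 → (0, 2, 3, 3)  (L[1][0] := 2)
  R2 -= 3*R0 → (0, 1, 4, 3)  (L[2][0] := 3)
  R3 -= 6*R0 → (0, 6, 5, 0)  (L[3][0] := 6)
[col 1] pivot 2
  R2 -= 4*R1 → (0, 0, 6, 5)  (L[2][1] := 4)
  R3 -= 3*R1 → (0, 0, 3, 5)  (L[3][1] := 3)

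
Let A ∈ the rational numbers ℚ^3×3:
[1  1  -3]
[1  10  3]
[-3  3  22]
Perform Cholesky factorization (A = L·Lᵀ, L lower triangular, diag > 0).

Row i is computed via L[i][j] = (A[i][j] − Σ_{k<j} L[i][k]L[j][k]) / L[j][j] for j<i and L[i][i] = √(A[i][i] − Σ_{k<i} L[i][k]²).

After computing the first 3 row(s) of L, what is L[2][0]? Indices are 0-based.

Step 1: L[0][0] = √(1) = 1.
  L[1][0] = (1) / L[0][0] = 1.
Step 2: L[1][1] = √(9) = 3.
  L[2][0] = (-3) / L[0][0] = -3.
  L[2][1] = (6) / L[1][1] = 2.
Step 3: L[2][2] = √(9) = 3.

L[2][0] = -3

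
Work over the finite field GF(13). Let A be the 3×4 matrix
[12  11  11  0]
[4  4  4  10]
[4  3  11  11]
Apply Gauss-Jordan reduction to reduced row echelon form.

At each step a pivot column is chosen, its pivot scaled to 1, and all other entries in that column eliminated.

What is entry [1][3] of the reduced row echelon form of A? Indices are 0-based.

step 1: normalize row 0 (÷12) = (1, 2, 2, 0)
  row 1: subtract 4×row0 = (0, 9, 9, 10)
  row 2: subtract 4×row0 = (0, 8, 3, 11)
step 2: normalize row 1 (÷9) = (0, 1, 1, 4)
  row 0: subtract 2×row1 = (1, 0, 0, 5)
  row 2: subtract 8×row1 = (0, 0, 8, 5)
step 3: normalize row 2 (÷8) = (0, 0, 1, 12)
  row 1: subtract 1×row2 = (0, 1, 0, 5)

M[1][3] = 5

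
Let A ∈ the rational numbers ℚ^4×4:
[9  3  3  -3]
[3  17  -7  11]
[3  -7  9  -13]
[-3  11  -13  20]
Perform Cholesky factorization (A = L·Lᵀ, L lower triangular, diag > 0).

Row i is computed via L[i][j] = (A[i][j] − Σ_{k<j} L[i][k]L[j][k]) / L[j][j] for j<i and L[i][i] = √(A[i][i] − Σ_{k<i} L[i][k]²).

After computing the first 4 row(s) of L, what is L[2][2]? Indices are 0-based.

L[2][2] = 2

Step 1: L[0][0] = √(9) = 3.
  L[1][0] = (3) / L[0][0] = 1.
Step 2: L[1][1] = √(16) = 4.
  L[2][0] = (3) / L[0][0] = 1.
  L[2][1] = (-8) / L[1][1] = -2.
Step 3: L[2][2] = √(4) = 2.
  L[3][0] = (-3) / L[0][0] = -1.
  L[3][1] = (12) / L[1][1] = 3.
  L[3][2] = (-6) / L[2][2] = -3.
Step 4: L[3][3] = √(1) = 1.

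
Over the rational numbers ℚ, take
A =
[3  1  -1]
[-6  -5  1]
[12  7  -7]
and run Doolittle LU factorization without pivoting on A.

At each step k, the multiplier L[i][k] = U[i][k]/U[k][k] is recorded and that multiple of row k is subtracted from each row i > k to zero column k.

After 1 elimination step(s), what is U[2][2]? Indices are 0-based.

U[2][2] = -3

Step 1: pivot at (0,0) is 3.
  row1 ← row1 − (-2)·row0  ⇒  L[1][0]=-2, U row1=(0, -3, -1)
  row2 ← row2 − (4)·row0  ⇒  L[2][0]=4, U row2=(0, 3, -3)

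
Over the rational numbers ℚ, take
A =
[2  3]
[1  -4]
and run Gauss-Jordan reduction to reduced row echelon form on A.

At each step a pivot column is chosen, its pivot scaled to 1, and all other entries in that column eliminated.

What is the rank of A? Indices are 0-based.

rank = 2

[1] R0 /= 2  ⇒  (1, 3/2)
     R1 -= 1·R0  ⇒  (0, -11/2)
[2] R1 /= -11/2  ⇒  (0, 1)
     R0 -= 3/2·R1  ⇒  (1, 0)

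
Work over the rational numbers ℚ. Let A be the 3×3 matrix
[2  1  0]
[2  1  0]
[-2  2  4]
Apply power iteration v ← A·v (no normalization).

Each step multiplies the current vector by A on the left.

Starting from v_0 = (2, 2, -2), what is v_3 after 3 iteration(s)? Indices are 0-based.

v_3 = (54, 54, -128)

v_0 = (2, 2, -2).
v_1 = A·v_0 = (6, 6, -8).
v_2 = A·v_1 = (18, 18, -32).
v_3 = A·v_2 = (54, 54, -128).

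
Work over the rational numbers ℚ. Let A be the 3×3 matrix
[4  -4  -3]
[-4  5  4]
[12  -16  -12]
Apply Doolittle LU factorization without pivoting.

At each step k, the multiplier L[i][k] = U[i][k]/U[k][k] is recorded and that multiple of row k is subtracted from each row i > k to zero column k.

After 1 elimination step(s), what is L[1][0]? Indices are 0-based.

k=0: U[0][0]=4
  eliminate (1,0): mult=-1, new row 1: (0, 1, 1); set L[1][0]=-1
  eliminate (2,0): mult=3, new row 2: (0, -4, -3); set L[2][0]=3

L[1][0] = -1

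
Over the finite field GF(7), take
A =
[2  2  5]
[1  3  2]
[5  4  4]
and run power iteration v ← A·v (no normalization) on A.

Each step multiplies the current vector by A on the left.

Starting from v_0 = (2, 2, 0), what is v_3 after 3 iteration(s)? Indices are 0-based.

v_3 = (1, 5, 2)

v_0 = (2, 2, 0).
v_1 = A·v_0 = (1, 1, 4).
v_2 = A·v_1 = (3, 5, 4).
v_3 = A·v_2 = (1, 5, 2).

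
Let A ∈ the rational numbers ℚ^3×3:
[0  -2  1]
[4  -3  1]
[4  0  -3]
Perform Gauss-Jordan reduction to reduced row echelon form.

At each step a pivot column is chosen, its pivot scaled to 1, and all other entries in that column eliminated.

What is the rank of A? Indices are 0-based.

rank = 3

step 1: exchange rows 0,1
step 1: normalize row 0 (÷4) = (1, -3/4, 1/4)
  row 2: subtract 4×row0 = (0, 3, -4)
step 2: normalize row 1 (÷-2) = (0, 1, -1/2)
  row 0: subtract -3/4×row1 = (1, 0, -1/8)
  row 2: subtract 3×row1 = (0, 0, -5/2)
step 3: normalize row 2 (÷-5/2) = (0, 0, 1)
  row 0: subtract -1/8×row2 = (1, 0, 0)
  row 1: subtract -1/2×row2 = (0, 1, 0)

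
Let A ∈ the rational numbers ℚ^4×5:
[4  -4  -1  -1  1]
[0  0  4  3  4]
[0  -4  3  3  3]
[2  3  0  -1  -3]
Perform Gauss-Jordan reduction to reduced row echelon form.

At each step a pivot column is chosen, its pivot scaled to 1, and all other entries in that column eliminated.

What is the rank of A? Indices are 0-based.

rank = 4

[1] R0 /= 4  ⇒  (1, -1, -1/4, -1/4, 1/4)
     R3 -= 2·R0  ⇒  (0, 5, 1/2, -1/2, -7/2)
[2] R1 <-> R2
[2] R1 /= -4  ⇒  (0, 1, -3/4, -3/4, -3/4)
     R0 -= -1·R1  ⇒  (1, 0, -1, -1, -1/2)
     R3 -= 5·R1  ⇒  (0, 0, 17/4, 13/4, 1/4)
[3] R2 /= 4  ⇒  (0, 0, 1, 3/4, 1)
     R0 -= -1·R2  ⇒  (1, 0, 0, -1/4, 1/2)
     R1 -= -3/4·R2  ⇒  (0, 1, 0, -3/16, 0)
     R3 -= 17/4·R2  ⇒  (0, 0, 0, 1/16, -4)
[4] R3 /= 1/16  ⇒  (0, 0, 0, 1, -64)
     R0 -= -1/4·R3  ⇒  (1, 0, 0, 0, -31/2)
     R1 -= -3/16·R3  ⇒  (0, 1, 0, 0, -12)
     R2 -= 3/4·R3  ⇒  (0, 0, 1, 0, 49)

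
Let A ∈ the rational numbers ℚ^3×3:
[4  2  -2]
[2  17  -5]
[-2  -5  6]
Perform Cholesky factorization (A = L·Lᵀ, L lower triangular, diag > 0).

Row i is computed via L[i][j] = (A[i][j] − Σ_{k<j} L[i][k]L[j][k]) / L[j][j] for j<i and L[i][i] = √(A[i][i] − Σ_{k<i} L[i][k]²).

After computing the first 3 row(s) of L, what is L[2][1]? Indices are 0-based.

L[2][1] = -1

Step 1: L[0][0] = √(4) = 2.
  L[1][0] = (2) / L[0][0] = 1.
Step 2: L[1][1] = √(16) = 4.
  L[2][0] = (-2) / L[0][0] = -1.
  L[2][1] = (-4) / L[1][1] = -1.
Step 3: L[2][2] = √(4) = 2.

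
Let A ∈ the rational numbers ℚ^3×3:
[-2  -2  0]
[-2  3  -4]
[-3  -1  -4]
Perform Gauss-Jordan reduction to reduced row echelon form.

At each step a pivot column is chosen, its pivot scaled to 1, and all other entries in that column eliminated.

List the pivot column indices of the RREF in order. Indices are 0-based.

pivot columns: 0, 1, 2

pivot(0,0)=-2: scale R0 → (1, 1, 0)
  clear (1,0): R1 −= (-2)R0 → (0, 5, -4)
  clear (2,0): R2 −= (-3)R0 → (0, 2, -4)
pivot(1,1)=5: scale R1 → (0, 1, -4/5)
  clear (0,1): R0 −= (1)R1 → (1, 0, 4/5)
  clear (2,1): R2 −= (2)R1 → (0, 0, -12/5)
pivot(2,2)=-12/5: scale R2 → (0, 0, 1)
  clear (0,2): R0 −= (4/5)R2 → (1, 0, 0)
  clear (1,2): R1 −= (-4/5)R2 → (0, 1, 0)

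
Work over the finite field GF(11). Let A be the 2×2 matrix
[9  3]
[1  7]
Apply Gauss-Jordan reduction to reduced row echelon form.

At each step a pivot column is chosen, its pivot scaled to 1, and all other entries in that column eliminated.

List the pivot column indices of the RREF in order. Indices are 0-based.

pivot columns: 0, 1

pivot(0,0)=9: scale R0 → (1, 4)
  clear (1,0): R1 −= (1)R0 → (0, 3)
pivot(1,1)=3: scale R1 → (0, 1)
  clear (0,1): R0 −= (4)R1 → (1, 0)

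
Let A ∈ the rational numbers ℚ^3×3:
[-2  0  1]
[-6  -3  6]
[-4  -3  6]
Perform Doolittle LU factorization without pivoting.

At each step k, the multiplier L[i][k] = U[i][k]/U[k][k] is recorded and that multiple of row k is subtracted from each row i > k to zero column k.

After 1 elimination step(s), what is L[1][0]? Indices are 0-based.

L[1][0] = 3

Step 1: pivot at (0,0) is -2.
  row1 ← row1 − (3)·row0  ⇒  L[1][0]=3, U row1=(0, -3, 3)
  row2 ← row2 − (2)·row0  ⇒  L[2][0]=2, U row2=(0, -3, 4)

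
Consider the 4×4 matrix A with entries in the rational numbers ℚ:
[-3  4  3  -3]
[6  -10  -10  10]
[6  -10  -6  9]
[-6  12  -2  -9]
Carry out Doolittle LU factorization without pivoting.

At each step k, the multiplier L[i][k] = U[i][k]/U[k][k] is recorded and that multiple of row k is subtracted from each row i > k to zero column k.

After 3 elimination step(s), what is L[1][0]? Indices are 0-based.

[col 0] pivot -3
  R1 -= -2*R0 → (0, -2, -4, 4)  (L[1][0] := -2)
  R2 -= -2*R0 → (0, -2, 0, 3)  (L[2][0] := -2)
  R3 -= 2*R0 → (0, 4, -8, -3)  (L[3][0] := 2)
[col 1] pivot -2
  R2 -= 1*R1 → (0, 0, 4, -1)  (L[2][1] := 1)
  R3 -= -2*R1 → (0, 0, -16, 5)  (L[3][1] := -2)
[col 2] pivot 4
  R3 -= -4*R2 → (0, 0, 0, 1)  (L[3][2] := -4)

L[1][0] = -2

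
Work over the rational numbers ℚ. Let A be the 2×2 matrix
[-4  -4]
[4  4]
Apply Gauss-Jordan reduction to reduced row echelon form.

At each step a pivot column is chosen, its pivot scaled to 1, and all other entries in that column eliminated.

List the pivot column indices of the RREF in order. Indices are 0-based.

pivot(0,0)=-4: scale R0 → (1, 1)
  clear (1,0): R1 −= (4)R0 → (0, 0)
col 1: no nonzero at/below row 1; advance.

pivot columns: 0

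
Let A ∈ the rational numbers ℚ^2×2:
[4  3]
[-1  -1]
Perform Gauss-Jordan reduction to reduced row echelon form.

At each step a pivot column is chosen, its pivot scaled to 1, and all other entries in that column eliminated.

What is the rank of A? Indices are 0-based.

[1] R0 /= 4  ⇒  (1, 3/4)
     R1 -= -1·R0  ⇒  (0, -1/4)
[2] R1 /= -1/4  ⇒  (0, 1)
     R0 -= 3/4·R1  ⇒  (1, 0)

rank = 2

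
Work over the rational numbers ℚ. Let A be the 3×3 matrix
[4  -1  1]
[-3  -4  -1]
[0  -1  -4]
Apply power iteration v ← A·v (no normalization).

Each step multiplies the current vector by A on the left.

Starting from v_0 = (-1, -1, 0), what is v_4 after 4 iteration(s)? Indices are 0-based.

v_4 = (-333, -455, -401)

v_0 = (-1, -1, 0).
v_1 = A·v_0 = (-3, 7, 1).
v_2 = A·v_1 = (-18, -20, -11).
v_3 = A·v_2 = (-63, 145, 64).
v_4 = A·v_3 = (-333, -455, -401).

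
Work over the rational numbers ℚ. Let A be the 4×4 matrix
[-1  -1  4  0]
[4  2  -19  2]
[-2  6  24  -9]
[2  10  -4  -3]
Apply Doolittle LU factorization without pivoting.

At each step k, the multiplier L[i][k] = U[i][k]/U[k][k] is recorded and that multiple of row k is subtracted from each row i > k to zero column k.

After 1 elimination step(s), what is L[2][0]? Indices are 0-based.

L[2][0] = 2

[col 0] pivot -1
  R1 -= -4*R0 → (0, -2, -3, 2)  (L[1][0] := -4)
  R2 -= 2*R0 → (0, 8, 16, -9)  (L[2][0] := 2)
  R3 -= -2*R0 → (0, 8, 4, -3)  (L[3][0] := -2)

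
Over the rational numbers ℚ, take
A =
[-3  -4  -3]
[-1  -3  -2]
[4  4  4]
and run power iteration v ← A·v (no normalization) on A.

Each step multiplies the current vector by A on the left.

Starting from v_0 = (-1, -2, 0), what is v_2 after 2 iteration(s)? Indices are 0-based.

v_2 = (-25, -8, 24)

v_0 = (-1, -2, 0).
v_1 = A·v_0 = (11, 7, -12).
v_2 = A·v_1 = (-25, -8, 24).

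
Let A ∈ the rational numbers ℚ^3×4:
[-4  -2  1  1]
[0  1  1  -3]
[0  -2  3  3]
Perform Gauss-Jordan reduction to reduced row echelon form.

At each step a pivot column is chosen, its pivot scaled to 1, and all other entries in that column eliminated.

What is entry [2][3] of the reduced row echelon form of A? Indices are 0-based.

[1] R0 /= -4  ⇒  (1, 1/2, -1/4, -1/4)
[2] R1 /= 1  ⇒  (0, 1, 1, -3)
     R0 -= 1/2·R1  ⇒  (1, 0, -3/4, 5/4)
     R2 -= -2·R1  ⇒  (0, 0, 5, -3)
[3] R2 /= 5  ⇒  (0, 0, 1, -3/5)
     R0 -= -3/4·R2  ⇒  (1, 0, 0, 4/5)
     R1 -= 1·R2  ⇒  (0, 1, 0, -12/5)

M[2][3] = -3/5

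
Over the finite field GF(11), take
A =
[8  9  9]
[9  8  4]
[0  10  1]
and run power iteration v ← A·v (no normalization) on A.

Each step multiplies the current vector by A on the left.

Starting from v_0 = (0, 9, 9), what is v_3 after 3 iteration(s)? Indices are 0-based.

v_3 = (10, 1, 1)

v_0 = (0, 9, 9).
v_1 = A·v_0 = (8, 9, 0).
v_2 = A·v_1 = (2, 1, 2).
v_3 = A·v_2 = (10, 1, 1).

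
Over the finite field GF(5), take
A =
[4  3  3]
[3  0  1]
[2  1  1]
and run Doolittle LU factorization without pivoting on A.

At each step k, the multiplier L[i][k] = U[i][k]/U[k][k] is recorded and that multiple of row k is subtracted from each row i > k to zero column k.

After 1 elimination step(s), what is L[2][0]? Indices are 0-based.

Step 1: pivot at (0,0) is 4.
  row1 ← row1 − (2)·row0  ⇒  L[1][0]=2, U row1=(0, 4, 0)
  row2 ← row2 − (3)·row0  ⇒  L[2][0]=3, U row2=(0, 2, 2)

L[2][0] = 3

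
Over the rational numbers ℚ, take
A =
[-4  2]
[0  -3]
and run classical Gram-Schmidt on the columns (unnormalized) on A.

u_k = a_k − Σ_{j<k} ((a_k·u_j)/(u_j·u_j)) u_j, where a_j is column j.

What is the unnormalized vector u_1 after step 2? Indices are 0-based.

u_1 = (0, -3)

Step 1: u_0 = a_0 = (-4, 0).
Step 2: u_1 = a_1 − (-1/2)·u_0 = (0, -3).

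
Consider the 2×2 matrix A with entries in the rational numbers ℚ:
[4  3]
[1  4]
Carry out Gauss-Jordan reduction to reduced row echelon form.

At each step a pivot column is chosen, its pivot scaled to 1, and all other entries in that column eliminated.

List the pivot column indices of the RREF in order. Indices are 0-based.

pivot(0,0)=4: scale R0 → (1, 3/4)
  clear (1,0): R1 −= (1)R0 → (0, 13/4)
pivot(1,1)=13/4: scale R1 → (0, 1)
  clear (0,1): R0 −= (3/4)R1 → (1, 0)

pivot columns: 0, 1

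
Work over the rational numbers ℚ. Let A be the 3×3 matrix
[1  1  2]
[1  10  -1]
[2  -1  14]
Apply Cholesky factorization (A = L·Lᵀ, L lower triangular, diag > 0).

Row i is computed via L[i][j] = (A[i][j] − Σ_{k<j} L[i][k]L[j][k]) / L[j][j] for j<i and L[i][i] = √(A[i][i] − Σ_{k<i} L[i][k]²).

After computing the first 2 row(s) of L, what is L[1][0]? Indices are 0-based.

L[1][0] = 1

Step 1: L[0][0] = √(1) = 1.
  L[1][0] = (1) / L[0][0] = 1.
Step 2: L[1][1] = √(9) = 3.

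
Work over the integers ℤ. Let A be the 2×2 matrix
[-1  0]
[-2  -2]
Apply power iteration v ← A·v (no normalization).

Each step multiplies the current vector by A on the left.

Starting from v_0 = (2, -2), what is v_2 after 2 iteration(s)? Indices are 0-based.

v_2 = (2, 4)

v_0 = (2, -2).
v_1 = A·v_0 = (-2, 0).
v_2 = A·v_1 = (2, 4).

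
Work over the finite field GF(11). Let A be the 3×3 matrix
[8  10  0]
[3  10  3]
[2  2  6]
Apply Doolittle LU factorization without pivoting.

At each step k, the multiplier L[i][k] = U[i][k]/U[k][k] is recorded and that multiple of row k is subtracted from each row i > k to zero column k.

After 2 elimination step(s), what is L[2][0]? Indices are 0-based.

k=0: U[0][0]=8
  eliminate (1,0): mult=10, new row 1: (0, 9, 3); set L[1][0]=10
  eliminate (2,0): mult=3, new row 2: (0, 5, 6); set L[2][0]=3
k=1: U[1][1]=9
  eliminate (2,1): mult=3, new row 2: (0, 0, 8); set L[2][1]=3

L[2][0] = 3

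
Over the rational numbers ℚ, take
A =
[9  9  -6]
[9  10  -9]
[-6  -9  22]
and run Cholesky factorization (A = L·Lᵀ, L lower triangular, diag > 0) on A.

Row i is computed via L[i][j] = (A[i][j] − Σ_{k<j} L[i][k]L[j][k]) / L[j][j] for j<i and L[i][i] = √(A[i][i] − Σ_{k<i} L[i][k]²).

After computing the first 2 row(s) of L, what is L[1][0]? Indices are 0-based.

L[1][0] = 3

Step 1: L[0][0] = √(9) = 3.
  L[1][0] = (9) / L[0][0] = 3.
Step 2: L[1][1] = √(1) = 1.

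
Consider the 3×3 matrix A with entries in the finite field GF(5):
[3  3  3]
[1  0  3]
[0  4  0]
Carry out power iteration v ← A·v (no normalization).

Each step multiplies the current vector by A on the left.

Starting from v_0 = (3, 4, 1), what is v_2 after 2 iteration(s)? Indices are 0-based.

v_0 = (3, 4, 1).
v_1 = A·v_0 = (4, 1, 1).
v_2 = A·v_1 = (3, 2, 4).

v_2 = (3, 2, 4)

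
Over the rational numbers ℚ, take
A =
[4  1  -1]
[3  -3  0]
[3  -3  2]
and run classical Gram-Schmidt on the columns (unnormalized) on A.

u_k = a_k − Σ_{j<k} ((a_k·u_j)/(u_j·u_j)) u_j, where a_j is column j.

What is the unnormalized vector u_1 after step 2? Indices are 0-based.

u_1 = (45/17, -30/17, -30/17)

Step 1: u_0 = a_0 = (4, 3, 3).
Step 2: u_1 = a_1 − (-7/17)·u_0 = (45/17, -30/17, -30/17).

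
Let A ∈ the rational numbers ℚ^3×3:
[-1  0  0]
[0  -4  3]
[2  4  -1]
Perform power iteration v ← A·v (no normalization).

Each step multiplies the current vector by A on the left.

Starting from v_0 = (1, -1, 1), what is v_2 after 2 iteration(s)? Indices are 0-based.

v_0 = (1, -1, 1).
v_1 = A·v_0 = (-1, 7, -3).
v_2 = A·v_1 = (1, -37, 29).

v_2 = (1, -37, 29)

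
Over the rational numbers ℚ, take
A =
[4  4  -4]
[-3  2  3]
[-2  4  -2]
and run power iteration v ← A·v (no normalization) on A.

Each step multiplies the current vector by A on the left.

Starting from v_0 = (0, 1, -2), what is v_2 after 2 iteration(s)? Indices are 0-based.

v_2 = (0, -20, -56)

v_0 = (0, 1, -2).
v_1 = A·v_0 = (12, -4, 8).
v_2 = A·v_1 = (0, -20, -56).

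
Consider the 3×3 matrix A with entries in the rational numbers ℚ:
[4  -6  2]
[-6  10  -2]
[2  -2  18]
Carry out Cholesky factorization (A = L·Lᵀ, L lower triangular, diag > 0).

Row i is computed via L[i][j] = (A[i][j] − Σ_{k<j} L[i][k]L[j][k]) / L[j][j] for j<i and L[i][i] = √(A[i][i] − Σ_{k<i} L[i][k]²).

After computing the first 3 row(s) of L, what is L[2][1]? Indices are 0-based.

L[2][1] = 1

Step 1: L[0][0] = √(4) = 2.
  L[1][0] = (-6) / L[0][0] = -3.
Step 2: L[1][1] = √(1) = 1.
  L[2][0] = (2) / L[0][0] = 1.
  L[2][1] = (1) / L[1][1] = 1.
Step 3: L[2][2] = √(16) = 4.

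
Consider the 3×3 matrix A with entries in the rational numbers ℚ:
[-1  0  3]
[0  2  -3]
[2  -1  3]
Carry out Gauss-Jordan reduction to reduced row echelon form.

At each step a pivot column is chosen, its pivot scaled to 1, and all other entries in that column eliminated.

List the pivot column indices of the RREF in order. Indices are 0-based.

pivot(0,0)=-1: scale R0 → (1, 0, -3)
  clear (2,0): R2 −= (2)R0 → (0, -1, 9)
pivot(1,1)=2: scale R1 → (0, 1, -3/2)
  clear (2,1): R2 −= (-1)R1 → (0, 0, 15/2)
pivot(2,2)=15/2: scale R2 → (0, 0, 1)
  clear (0,2): R0 −= (-3)R2 → (1, 0, 0)
  clear (1,2): R1 −= (-3/2)R2 → (0, 1, 0)

pivot columns: 0, 1, 2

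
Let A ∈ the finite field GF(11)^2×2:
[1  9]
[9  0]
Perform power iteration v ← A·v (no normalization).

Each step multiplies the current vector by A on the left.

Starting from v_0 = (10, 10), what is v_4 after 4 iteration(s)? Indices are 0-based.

v_4 = (0, 9)

v_0 = (10, 10).
v_1 = A·v_0 = (1, 2).
v_2 = A·v_1 = (8, 9).
v_3 = A·v_2 = (1, 6).
v_4 = A·v_3 = (0, 9).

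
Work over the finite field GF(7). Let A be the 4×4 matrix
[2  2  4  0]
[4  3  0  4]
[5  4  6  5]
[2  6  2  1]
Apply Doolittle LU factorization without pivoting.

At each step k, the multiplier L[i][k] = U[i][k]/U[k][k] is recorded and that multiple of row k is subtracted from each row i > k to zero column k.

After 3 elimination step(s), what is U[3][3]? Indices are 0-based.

Step 1: pivot at (0,0) is 2.
  row1 ← row1 − (2)·row0  ⇒  L[1][0]=2, U row1=(0, 6, 6, 4)
  row2 ← row2 − (6)·row0  ⇒  L[2][0]=6, U row2=(0, 6, 3, 5)
  row3 ← row3 − (1)·row0  ⇒  L[3][0]=1, U row3=(0, 4, 5, 1)
Step 2: pivot at (1,1) is 6.
  row2 ← row2 − (1)·row1  ⇒  L[2][1]=1, U row2=(0, 0, 4, 1)
  row3 ← row3 − (3)·row1  ⇒  L[3][1]=3, U row3=(0, 0, 1, 3)
Step 3: pivot at (2,2) is 4.
  row3 ← row3 − (2)·row2  ⇒  L[3][2]=2, U row3=(0, 0, 0, 1)

U[3][3] = 1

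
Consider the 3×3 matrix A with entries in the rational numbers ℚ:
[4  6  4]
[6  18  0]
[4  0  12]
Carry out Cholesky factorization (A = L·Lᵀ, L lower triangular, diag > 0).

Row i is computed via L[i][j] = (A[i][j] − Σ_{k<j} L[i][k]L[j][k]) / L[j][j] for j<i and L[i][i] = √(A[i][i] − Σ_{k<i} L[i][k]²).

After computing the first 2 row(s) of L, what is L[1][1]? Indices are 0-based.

L[1][1] = 3

Step 1: L[0][0] = √(4) = 2.
  L[1][0] = (6) / L[0][0] = 3.
Step 2: L[1][1] = √(9) = 3.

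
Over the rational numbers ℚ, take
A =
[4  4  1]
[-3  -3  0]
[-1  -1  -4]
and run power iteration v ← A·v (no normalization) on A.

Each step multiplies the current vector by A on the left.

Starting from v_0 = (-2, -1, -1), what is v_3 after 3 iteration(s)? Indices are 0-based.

v_0 = (-2, -1, -1).
v_1 = A·v_0 = (-13, 9, 7).
v_2 = A·v_1 = (-9, 12, -24).
v_3 = A·v_2 = (-12, -9, 93).

v_3 = (-12, -9, 93)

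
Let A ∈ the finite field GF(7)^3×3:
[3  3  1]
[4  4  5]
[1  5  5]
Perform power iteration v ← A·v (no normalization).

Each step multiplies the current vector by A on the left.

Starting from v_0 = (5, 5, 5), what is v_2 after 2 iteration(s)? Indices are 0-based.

v_2 = (5, 3, 5)

v_0 = (5, 5, 5).
v_1 = A·v_0 = (0, 2, 6).
v_2 = A·v_1 = (5, 3, 5).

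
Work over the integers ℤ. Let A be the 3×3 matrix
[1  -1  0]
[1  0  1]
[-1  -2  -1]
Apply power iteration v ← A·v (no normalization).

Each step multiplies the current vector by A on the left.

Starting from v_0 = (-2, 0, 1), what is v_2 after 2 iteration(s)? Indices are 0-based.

v_2 = (-1, -1, 3)

v_0 = (-2, 0, 1).
v_1 = A·v_0 = (-2, -1, 1).
v_2 = A·v_1 = (-1, -1, 3).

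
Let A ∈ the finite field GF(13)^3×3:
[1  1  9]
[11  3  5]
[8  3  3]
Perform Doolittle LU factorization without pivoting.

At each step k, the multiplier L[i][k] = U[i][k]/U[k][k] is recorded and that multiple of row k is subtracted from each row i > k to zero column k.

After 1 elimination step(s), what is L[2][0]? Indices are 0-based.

L[2][0] = 8

[col 0] pivot 1
  R1 -= 11*R0 → (0, 5, 10)  (L[1][0] := 11)
  R2 -= 8*R0 → (0, 8, 9)  (L[2][0] := 8)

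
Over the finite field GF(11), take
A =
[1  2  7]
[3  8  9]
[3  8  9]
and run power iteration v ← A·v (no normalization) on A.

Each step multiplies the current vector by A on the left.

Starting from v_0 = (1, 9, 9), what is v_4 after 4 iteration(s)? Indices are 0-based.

v_4 = (2, 6, 6)

v_0 = (1, 9, 9).
v_1 = A·v_0 = (5, 2, 2).
v_2 = A·v_1 = (1, 5, 5).
v_3 = A·v_2 = (2, 0, 0).
v_4 = A·v_3 = (2, 6, 6).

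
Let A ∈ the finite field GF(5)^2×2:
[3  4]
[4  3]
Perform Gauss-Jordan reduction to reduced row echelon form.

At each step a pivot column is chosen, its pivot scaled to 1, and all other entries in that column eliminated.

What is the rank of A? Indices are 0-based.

[1] R0 /= 3  ⇒  (1, 3)
     R1 -= 4·R0  ⇒  (0, 1)
[2] R1 /= 1  ⇒  (0, 1)
     R0 -= 3·R1  ⇒  (1, 0)

rank = 2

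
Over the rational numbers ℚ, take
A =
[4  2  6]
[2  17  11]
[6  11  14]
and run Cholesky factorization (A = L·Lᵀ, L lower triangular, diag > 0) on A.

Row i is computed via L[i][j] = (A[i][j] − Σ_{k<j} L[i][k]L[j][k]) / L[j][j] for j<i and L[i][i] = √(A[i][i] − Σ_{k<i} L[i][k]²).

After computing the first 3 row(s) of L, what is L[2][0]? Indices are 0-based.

Step 1: L[0][0] = √(4) = 2.
  L[1][0] = (2) / L[0][0] = 1.
Step 2: L[1][1] = √(16) = 4.
  L[2][0] = (6) / L[0][0] = 3.
  L[2][1] = (8) / L[1][1] = 2.
Step 3: L[2][2] = √(1) = 1.

L[2][0] = 3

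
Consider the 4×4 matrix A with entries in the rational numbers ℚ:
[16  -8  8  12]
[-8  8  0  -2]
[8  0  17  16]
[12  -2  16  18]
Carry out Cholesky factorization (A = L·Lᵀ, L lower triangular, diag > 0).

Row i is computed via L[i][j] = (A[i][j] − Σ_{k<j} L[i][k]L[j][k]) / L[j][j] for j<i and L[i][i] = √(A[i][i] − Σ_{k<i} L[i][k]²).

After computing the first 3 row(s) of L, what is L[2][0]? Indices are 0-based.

Step 1: L[0][0] = √(16) = 4.
  L[1][0] = (-8) / L[0][0] = -2.
Step 2: L[1][1] = √(4) = 2.
  L[2][0] = (8) / L[0][0] = 2.
  L[2][1] = (4) / L[1][1] = 2.
Step 3: L[2][2] = √(9) = 3.

L[2][0] = 2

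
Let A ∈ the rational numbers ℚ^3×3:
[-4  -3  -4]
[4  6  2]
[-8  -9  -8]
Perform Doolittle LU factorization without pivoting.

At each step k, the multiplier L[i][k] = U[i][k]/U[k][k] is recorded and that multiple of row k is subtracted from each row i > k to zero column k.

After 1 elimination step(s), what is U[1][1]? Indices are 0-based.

k=0: U[0][0]=-4
  eliminate (1,0): mult=-1, new row 1: (0, 3, -2); set L[1][0]=-1
  eliminate (2,0): mult=2, new row 2: (0, -3, 0); set L[2][0]=2

U[1][1] = 3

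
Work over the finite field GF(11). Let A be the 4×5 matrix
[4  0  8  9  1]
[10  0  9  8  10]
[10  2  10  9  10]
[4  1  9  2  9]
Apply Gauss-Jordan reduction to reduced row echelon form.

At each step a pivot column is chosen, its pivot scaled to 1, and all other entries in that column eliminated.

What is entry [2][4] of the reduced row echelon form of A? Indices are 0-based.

[1] R0 /= 4  ⇒  (1, 0, 2, 5, 3)
     R1 -= 10·R0  ⇒  (0, 0, 0, 2, 2)
     R2 -= 10·R0  ⇒  (0, 2, 1, 3, 2)
     R3 -= 4·R0  ⇒  (0, 1, 1, 4, 8)
[2] R1 <-> R2
[2] R1 /= 2  ⇒  (0, 1, 6, 7, 1)
     R3 -= 1·R1  ⇒  (0, 0, 6, 8, 7)
[3] R2 <-> R3
[3] R2 /= 6  ⇒  (0, 0, 1, 5, 3)
     R0 -= 2·R2  ⇒  (1, 0, 0, 6, 8)
     R1 -= 6·R2  ⇒  (0, 1, 0, 10, 5)
[4] R3 /= 2  ⇒  (0, 0, 0, 1, 1)
     R0 -= 6·R3  ⇒  (1, 0, 0, 0, 2)
     R1 -= 10·R3  ⇒  (0, 1, 0, 0, 6)
     R2 -= 5·R3  ⇒  (0, 0, 1, 0, 9)

M[2][4] = 9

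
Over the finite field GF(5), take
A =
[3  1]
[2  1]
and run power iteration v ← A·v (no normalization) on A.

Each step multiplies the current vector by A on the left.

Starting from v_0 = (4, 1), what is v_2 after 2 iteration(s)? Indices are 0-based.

v_2 = (3, 0)

v_0 = (4, 1).
v_1 = A·v_0 = (3, 4).
v_2 = A·v_1 = (3, 0).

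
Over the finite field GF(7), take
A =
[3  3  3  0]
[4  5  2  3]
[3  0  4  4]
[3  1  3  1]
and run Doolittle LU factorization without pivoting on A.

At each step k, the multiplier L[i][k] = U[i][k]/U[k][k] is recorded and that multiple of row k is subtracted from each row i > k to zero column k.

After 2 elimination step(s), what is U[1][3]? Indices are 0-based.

U[1][3] = 3

k=0: U[0][0]=3
  eliminate (1,0): mult=6, new row 1: (0, 1, 5, 3); set L[1][0]=6
  eliminate (2,0): mult=1, new row 2: (0, 4, 1, 4); set L[2][0]=1
  eliminate (3,0): mult=1, new row 3: (0, 5, 0, 1); set L[3][0]=1
k=1: U[1][1]=1
  eliminate (2,1): mult=4, new row 2: (0, 0, 2, 6); set L[2][1]=4
  eliminate (3,1): mult=5, new row 3: (0, 0, 3, 0); set L[3][1]=5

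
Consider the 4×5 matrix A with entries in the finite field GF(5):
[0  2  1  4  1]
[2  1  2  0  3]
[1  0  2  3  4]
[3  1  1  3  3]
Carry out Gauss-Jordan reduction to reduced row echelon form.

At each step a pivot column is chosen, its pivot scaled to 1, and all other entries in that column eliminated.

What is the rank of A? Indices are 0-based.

rank = 4

step 1: exchange rows 0,1
step 1: normalize row 0 (÷2) = (1, 3, 1, 0, 4)
  row 2: subtract 1×row0 = (0, 2, 1, 3, 0)
  row 3: subtract 3×row0 = (0, 2, 3, 3, 1)
step 2: normalize row 1 (÷2) = (0, 1, 3, 2, 3)
  row 0: subtract 3×row1 = (1, 0, 2, 4, 0)
  row 2: subtract 2×row1 = (0, 0, 0, 4, 4)
  row 3: subtract 2×row1 = (0, 0, 2, 4, 0)
step 3: exchange rows 2,3
step 3: normalize row 2 (÷2) = (0, 0, 1, 2, 0)
  row 0: subtract 2×row2 = (1, 0, 0, 0, 0)
  row 1: subtract 3×row2 = (0, 1, 0, 1, 3)
step 4: normalize row 3 (÷4) = (0, 0, 0, 1, 1)
  row 1: subtract 1×row3 = (0, 1, 0, 0, 2)
  row 2: subtract 2×row3 = (0, 0, 1, 0, 3)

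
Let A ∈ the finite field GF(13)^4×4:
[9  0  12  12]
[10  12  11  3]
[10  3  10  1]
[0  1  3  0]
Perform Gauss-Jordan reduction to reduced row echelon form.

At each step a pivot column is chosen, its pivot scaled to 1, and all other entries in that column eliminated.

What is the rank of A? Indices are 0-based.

pivot(0,0)=9: scale R0 → (1, 0, 10, 10)
  clear (1,0): R1 −= (10)R0 → (0, 12, 2, 7)
  clear (2,0): R2 −= (10)R0 → (0, 3, 1, 5)
pivot(1,1)=12: scale R1 → (0, 1, 11, 6)
  clear (2,1): R2 −= (3)R1 → (0, 0, 7, 0)
  clear (3,1): R3 −= (1)R1 → (0, 0, 5, 7)
pivot(2,2)=7: scale R2 → (0, 0, 1, 0)
  clear (0,2): R0 −= (10)R2 → (1, 0, 0, 10)
  clear (1,2): R1 −= (11)R2 → (0, 1, 0, 6)
  clear (3,2): R3 −= (5)R2 → (0, 0, 0, 7)
pivot(3,3)=7: scale R3 → (0, 0, 0, 1)
  clear (0,3): R0 −= (10)R3 → (1, 0, 0, 0)
  clear (1,3): R1 −= (6)R3 → (0, 1, 0, 0)

rank = 4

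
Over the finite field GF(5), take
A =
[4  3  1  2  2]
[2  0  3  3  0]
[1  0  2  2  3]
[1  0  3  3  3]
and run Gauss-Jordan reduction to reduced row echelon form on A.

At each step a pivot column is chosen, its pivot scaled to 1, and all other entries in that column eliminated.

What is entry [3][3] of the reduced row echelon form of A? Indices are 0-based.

[1] R0 /= 4  ⇒  (1, 2, 4, 3, 3)
     R1 -= 2·R0  ⇒  (0, 1, 0, 2, 4)
     R2 -= 1·R0  ⇒  (0, 3, 3, 4, 0)
     R3 -= 1·R0  ⇒  (0, 3, 4, 0, 0)
[2] R1 /= 1  ⇒  (0, 1, 0, 2, 4)
     R0 -= 2·R1  ⇒  (1, 0, 4, 4, 0)
     R2 -= 3·R1  ⇒  (0, 0, 3, 3, 3)
     R3 -= 3·R1  ⇒  (0, 0, 4, 4, 3)
[3] R2 /= 3  ⇒  (0, 0, 1, 1, 1)
     R0 -= 4·R2  ⇒  (1, 0, 0, 0, 1)
     R3 -= 4·R2  ⇒  (0, 0, 0, 0, 4)
column 3 empty below row 3
[4] R3 /= 4  ⇒  (0, 0, 0, 0, 1)
     R0 -= 1·R3  ⇒  (1, 0, 0, 0, 0)
     R1 -= 4·R3  ⇒  (0, 1, 0, 2, 0)
     R2 -= 1·R3  ⇒  (0, 0, 1, 1, 0)

M[3][3] = 0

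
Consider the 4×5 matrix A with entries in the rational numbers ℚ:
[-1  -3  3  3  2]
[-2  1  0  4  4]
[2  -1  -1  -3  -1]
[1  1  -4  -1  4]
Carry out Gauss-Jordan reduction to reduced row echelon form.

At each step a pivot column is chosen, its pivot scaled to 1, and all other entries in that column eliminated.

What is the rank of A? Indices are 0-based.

pivot(0,0)=-1: scale R0 → (1, 3, -3, -3, -2)
  clear (1,0): R1 −= (-2)R0 → (0, 7, -6, -2, 0)
  clear (2,0): R2 −= (2)R0 → (0, -7, 5, 3, 3)
  clear (3,0): R3 −= (1)R0 → (0, -2, -1, 2, 6)
pivot(1,1)=7: scale R1 → (0, 1, -6/7, -2/7, 0)
  clear (0,1): R0 −= (3)R1 → (1, 0, -3/7, -15/7, -2)
  clear (2,1): R2 −= (-7)R1 → (0, 0, -1, 1, 3)
  clear (3,1): R3 −= (-2)R1 → (0, 0, -19/7, 10/7, 6)
pivot(2,2)=-1: scale R2 → (0, 0, 1, -1, -3)
  clear (0,2): R0 −= (-3/7)R2 → (1, 0, 0, -18/7, -23/7)
  clear (1,2): R1 −= (-6/7)R2 → (0, 1, 0, -8/7, -18/7)
  clear (3,2): R3 −= (-19/7)R2 → (0, 0, 0, -9/7, -15/7)
pivot(3,3)=-9/7: scale R3 → (0, 0, 0, 1, 5/3)
  clear (0,3): R0 −= (-18/7)R3 → (1, 0, 0, 0, 1)
  clear (1,3): R1 −= (-8/7)R3 → (0, 1, 0, 0, -2/3)
  clear (2,3): R2 −= (-1)R3 → (0, 0, 1, 0, -4/3)

rank = 4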